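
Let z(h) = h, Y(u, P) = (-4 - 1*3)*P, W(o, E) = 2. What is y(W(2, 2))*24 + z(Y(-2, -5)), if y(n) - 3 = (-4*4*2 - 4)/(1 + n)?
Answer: -181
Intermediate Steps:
Y(u, P) = -7*P (Y(u, P) = (-4 - 3)*P = -7*P)
y(n) = 3 - 36/(1 + n) (y(n) = 3 + (-4*4*2 - 4)/(1 + n) = 3 + (-16*2 - 4)/(1 + n) = 3 + (-32 - 4)/(1 + n) = 3 - 36/(1 + n))
y(W(2, 2))*24 + z(Y(-2, -5)) = (3*(-11 + 2)/(1 + 2))*24 - 7*(-5) = (3*(-9)/3)*24 + 35 = (3*(⅓)*(-9))*24 + 35 = -9*24 + 35 = -216 + 35 = -181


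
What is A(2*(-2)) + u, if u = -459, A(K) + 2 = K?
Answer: -465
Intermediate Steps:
A(K) = -2 + K
A(2*(-2)) + u = (-2 + 2*(-2)) - 459 = (-2 - 4) - 459 = -6 - 459 = -465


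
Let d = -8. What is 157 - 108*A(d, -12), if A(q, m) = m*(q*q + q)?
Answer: 72733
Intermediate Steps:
A(q, m) = m*(q + q**2) (A(q, m) = m*(q**2 + q) = m*(q + q**2))
157 - 108*A(d, -12) = 157 - (-1296)*(-8)*(1 - 8) = 157 - (-1296)*(-8)*(-7) = 157 - 108*(-672) = 157 + 72576 = 72733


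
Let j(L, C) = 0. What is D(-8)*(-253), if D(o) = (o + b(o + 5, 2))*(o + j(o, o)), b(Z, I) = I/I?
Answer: -14168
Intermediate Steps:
b(Z, I) = 1
D(o) = o*(1 + o) (D(o) = (o + 1)*(o + 0) = (1 + o)*o = o*(1 + o))
D(-8)*(-253) = -8*(1 - 8)*(-253) = -8*(-7)*(-253) = 56*(-253) = -14168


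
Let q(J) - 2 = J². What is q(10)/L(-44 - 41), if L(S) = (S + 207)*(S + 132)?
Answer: 51/2867 ≈ 0.017789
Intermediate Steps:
q(J) = 2 + J²
L(S) = (132 + S)*(207 + S) (L(S) = (207 + S)*(132 + S) = (132 + S)*(207 + S))
q(10)/L(-44 - 41) = (2 + 10²)/(27324 + (-44 - 41)² + 339*(-44 - 41)) = (2 + 100)/(27324 + (-85)² + 339*(-85)) = 102/(27324 + 7225 - 28815) = 102/5734 = 102*(1/5734) = 51/2867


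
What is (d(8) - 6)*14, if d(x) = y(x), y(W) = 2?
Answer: -56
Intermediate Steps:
d(x) = 2
(d(8) - 6)*14 = (2 - 6)*14 = -4*14 = -56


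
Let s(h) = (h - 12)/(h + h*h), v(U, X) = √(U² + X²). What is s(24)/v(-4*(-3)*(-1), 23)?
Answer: √673/33650 ≈ 0.00077094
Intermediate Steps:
s(h) = (-12 + h)/(h + h²)
s(24)/v(-4*(-3)*(-1), 23) = ((-12 + 24)/(24*(1 + 24)))/(√((-4*(-3)*(-1))² + 23²)) = ((1/24)*12/25)/(√((12*(-1))² + 529)) = ((1/24)*(1/25)*12)/(√((-12)² + 529)) = 1/(50*(√(144 + 529))) = 1/(50*(√673)) = (√673/673)/50 = √673/33650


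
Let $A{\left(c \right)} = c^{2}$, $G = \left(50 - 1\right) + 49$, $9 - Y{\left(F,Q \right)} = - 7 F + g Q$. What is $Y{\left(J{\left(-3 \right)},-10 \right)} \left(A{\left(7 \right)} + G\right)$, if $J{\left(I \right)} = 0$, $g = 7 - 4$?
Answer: $5733$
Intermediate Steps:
$g = 3$ ($g = 7 - 4 = 3$)
$Y{\left(F,Q \right)} = 9 - 3 Q + 7 F$ ($Y{\left(F,Q \right)} = 9 - \left(- 7 F + 3 Q\right) = 9 + \left(- 3 Q + 7 F\right) = 9 - 3 Q + 7 F$)
$G = 98$ ($G = 49 + 49 = 98$)
$Y{\left(J{\left(-3 \right)},-10 \right)} \left(A{\left(7 \right)} + G\right) = \left(9 - -30 + 7 \cdot 0\right) \left(7^{2} + 98\right) = \left(9 + 30 + 0\right) \left(49 + 98\right) = 39 \cdot 147 = 5733$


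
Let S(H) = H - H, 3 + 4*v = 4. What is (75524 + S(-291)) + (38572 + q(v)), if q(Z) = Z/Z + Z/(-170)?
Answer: 77585959/680 ≈ 1.1410e+5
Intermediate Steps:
v = ¼ (v = -¾ + (¼)*4 = -¾ + 1 = ¼ ≈ 0.25000)
S(H) = 0
q(Z) = 1 - Z/170 (q(Z) = 1 + Z*(-1/170) = 1 - Z/170)
(75524 + S(-291)) + (38572 + q(v)) = (75524 + 0) + (38572 + (1 - 1/170*¼)) = 75524 + (38572 + (1 - 1/680)) = 75524 + (38572 + 679/680) = 75524 + 26229639/680 = 77585959/680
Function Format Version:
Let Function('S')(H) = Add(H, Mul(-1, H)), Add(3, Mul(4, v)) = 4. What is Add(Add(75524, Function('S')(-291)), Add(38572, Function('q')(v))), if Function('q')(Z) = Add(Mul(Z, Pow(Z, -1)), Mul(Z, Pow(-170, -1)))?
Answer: Rational(77585959, 680) ≈ 1.1410e+5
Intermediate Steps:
v = Rational(1, 4) (v = Add(Rational(-3, 4), Mul(Rational(1, 4), 4)) = Add(Rational(-3, 4), 1) = Rational(1, 4) ≈ 0.25000)
Function('S')(H) = 0
Function('q')(Z) = Add(1, Mul(Rational(-1, 170), Z)) (Function('q')(Z) = Add(1, Mul(Z, Rational(-1, 170))) = Add(1, Mul(Rational(-1, 170), Z)))
Add(Add(75524, Function('S')(-291)), Add(38572, Function('q')(v))) = Add(Add(75524, 0), Add(38572, Add(1, Mul(Rational(-1, 170), Rational(1, 4))))) = Add(75524, Add(38572, Add(1, Rational(-1, 680)))) = Add(75524, Add(38572, Rational(679, 680))) = Add(75524, Rational(26229639, 680)) = Rational(77585959, 680)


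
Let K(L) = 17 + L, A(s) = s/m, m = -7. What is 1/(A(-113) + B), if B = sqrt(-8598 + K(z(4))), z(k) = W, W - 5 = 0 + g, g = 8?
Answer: 791/432601 - 294*I*sqrt(238)/432601 ≈ 0.0018285 - 0.010485*I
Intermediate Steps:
A(s) = -s/7 (A(s) = s/(-7) = s*(-1/7) = -s/7)
W = 13 (W = 5 + (0 + 8) = 5 + 8 = 13)
z(k) = 13
B = 6*I*sqrt(238) (B = sqrt(-8598 + (17 + 13)) = sqrt(-8598 + 30) = sqrt(-8568) = 6*I*sqrt(238) ≈ 92.563*I)
1/(A(-113) + B) = 1/(-1/7*(-113) + 6*I*sqrt(238)) = 1/(113/7 + 6*I*sqrt(238))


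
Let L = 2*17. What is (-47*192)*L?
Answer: -306816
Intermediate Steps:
L = 34
(-47*192)*L = -47*192*34 = -9024*34 = -306816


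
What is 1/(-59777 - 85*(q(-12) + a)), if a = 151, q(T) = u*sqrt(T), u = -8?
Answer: -6051/439837612 - 85*I*sqrt(3)/329878209 ≈ -1.3757e-5 - 4.463e-7*I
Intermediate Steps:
q(T) = -8*sqrt(T)
1/(-59777 - 85*(q(-12) + a)) = 1/(-59777 - 85*(-16*I*sqrt(3) + 151)) = 1/(-59777 - 85*(151 - 16*I*sqrt(3))) = 1/(-59777 + (-12835 + 1360*I*sqrt(3))) = 1/(-72612 + 1360*I*sqrt(3))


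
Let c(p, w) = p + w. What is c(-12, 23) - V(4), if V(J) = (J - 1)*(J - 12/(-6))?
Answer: -7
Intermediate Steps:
V(J) = (-1 + J)*(2 + J) (V(J) = (-1 + J)*(J - 12*(-⅙)) = (-1 + J)*(J + 2) = (-1 + J)*(2 + J))
c(-12, 23) - V(4) = (-12 + 23) - (-2 + 4 + 4²) = 11 - (-2 + 4 + 16) = 11 - 1*18 = 11 - 18 = -7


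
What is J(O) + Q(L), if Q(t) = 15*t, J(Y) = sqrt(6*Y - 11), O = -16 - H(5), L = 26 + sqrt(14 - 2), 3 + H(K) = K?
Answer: 390 + 30*sqrt(3) + I*sqrt(119) ≈ 441.96 + 10.909*I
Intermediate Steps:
H(K) = -3 + K
L = 26 + 2*sqrt(3) (L = 26 + sqrt(12) = 26 + 2*sqrt(3) ≈ 29.464)
O = -18 (O = -16 - (-3 + 5) = -16 - 1*2 = -16 - 2 = -18)
J(Y) = sqrt(-11 + 6*Y)
J(O) + Q(L) = sqrt(-11 + 6*(-18)) + 15*(26 + 2*sqrt(3)) = sqrt(-11 - 108) + (390 + 30*sqrt(3)) = sqrt(-119) + (390 + 30*sqrt(3)) = I*sqrt(119) + (390 + 30*sqrt(3)) = 390 + 30*sqrt(3) + I*sqrt(119)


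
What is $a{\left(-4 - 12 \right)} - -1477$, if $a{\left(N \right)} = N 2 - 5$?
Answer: $1440$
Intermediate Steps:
$a{\left(N \right)} = -5 + 2 N$ ($a{\left(N \right)} = 2 N - 5 = -5 + 2 N$)
$a{\left(-4 - 12 \right)} - -1477 = \left(-5 + 2 \left(-4 - 12\right)\right) - -1477 = \left(-5 + 2 \left(-4 - 12\right)\right) + 1477 = \left(-5 + 2 \left(-16\right)\right) + 1477 = \left(-5 - 32\right) + 1477 = -37 + 1477 = 1440$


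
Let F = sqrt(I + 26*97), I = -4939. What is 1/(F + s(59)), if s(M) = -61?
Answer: -61/6138 - I*sqrt(2417)/6138 ≈ -0.0099381 - 0.0080096*I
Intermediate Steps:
F = I*sqrt(2417) (F = sqrt(-4939 + 26*97) = sqrt(-4939 + 2522) = sqrt(-2417) = I*sqrt(2417) ≈ 49.163*I)
1/(F + s(59)) = 1/(I*sqrt(2417) - 61) = 1/(-61 + I*sqrt(2417))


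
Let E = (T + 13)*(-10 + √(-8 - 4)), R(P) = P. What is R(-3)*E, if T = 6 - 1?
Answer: 540 - 108*I*√3 ≈ 540.0 - 187.06*I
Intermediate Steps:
T = 5
E = -180 + 36*I*√3 (E = (5 + 13)*(-10 + √(-8 - 4)) = 18*(-10 + √(-12)) = 18*(-10 + 2*I*√3) = -180 + 36*I*√3 ≈ -180.0 + 62.354*I)
R(-3)*E = -3*(-180 + 36*I*√3) = 540 - 108*I*√3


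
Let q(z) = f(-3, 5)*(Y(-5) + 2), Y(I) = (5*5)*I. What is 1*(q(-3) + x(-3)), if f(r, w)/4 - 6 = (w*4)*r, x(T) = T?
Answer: 26565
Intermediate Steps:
Y(I) = 25*I
f(r, w) = 24 + 16*r*w (f(r, w) = 24 + 4*((w*4)*r) = 24 + 4*((4*w)*r) = 24 + 4*(4*r*w) = 24 + 16*r*w)
q(z) = 26568 (q(z) = (24 + 16*(-3)*5)*(25*(-5) + 2) = (24 - 240)*(-125 + 2) = -216*(-123) = 26568)
1*(q(-3) + x(-3)) = 1*(26568 - 3) = 1*26565 = 26565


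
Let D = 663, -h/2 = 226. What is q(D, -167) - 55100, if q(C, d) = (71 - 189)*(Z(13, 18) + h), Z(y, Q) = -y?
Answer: -230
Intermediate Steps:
h = -452 (h = -2*226 = -452)
q(C, d) = 54870 (q(C, d) = (71 - 189)*(-1*13 - 452) = -118*(-13 - 452) = -118*(-465) = 54870)
q(D, -167) - 55100 = 54870 - 55100 = -230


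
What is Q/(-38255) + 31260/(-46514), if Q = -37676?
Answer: 278305082/889696535 ≈ 0.31281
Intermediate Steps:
Q/(-38255) + 31260/(-46514) = -37676/(-38255) + 31260/(-46514) = -37676*(-1/38255) + 31260*(-1/46514) = 37676/38255 - 15630/23257 = 278305082/889696535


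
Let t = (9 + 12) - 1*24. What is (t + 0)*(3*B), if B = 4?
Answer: -36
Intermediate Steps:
t = -3 (t = 21 - 24 = -3)
(t + 0)*(3*B) = (-3 + 0)*(3*4) = -3*12 = -36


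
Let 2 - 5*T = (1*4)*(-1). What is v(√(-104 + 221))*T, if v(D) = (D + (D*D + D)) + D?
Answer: 702/5 + 54*√13/5 ≈ 179.34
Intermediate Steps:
T = 6/5 (T = ⅖ - 1*4*(-1)/5 = ⅖ - 4*(-1)/5 = ⅖ - ⅕*(-4) = ⅖ + ⅘ = 6/5 ≈ 1.2000)
v(D) = D² + 3*D (v(D) = (D + (D² + D)) + D = (D + (D + D²)) + D = (D² + 2*D) + D = D² + 3*D)
v(√(-104 + 221))*T = (√(-104 + 221)*(3 + √(-104 + 221)))*(6/5) = (√117*(3 + √117))*(6/5) = ((3*√13)*(3 + 3*√13))*(6/5) = (3*√13*(3 + 3*√13))*(6/5) = 18*√13*(3 + 3*√13)/5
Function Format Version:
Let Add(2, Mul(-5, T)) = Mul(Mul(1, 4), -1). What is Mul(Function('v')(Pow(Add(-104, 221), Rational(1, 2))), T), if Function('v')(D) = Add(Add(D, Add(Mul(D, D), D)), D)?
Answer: Add(Rational(702, 5), Mul(Rational(54, 5), Pow(13, Rational(1, 2)))) ≈ 179.34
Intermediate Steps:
T = Rational(6, 5) (T = Add(Rational(2, 5), Mul(Rational(-1, 5), Mul(Mul(1, 4), -1))) = Add(Rational(2, 5), Mul(Rational(-1, 5), Mul(4, -1))) = Add(Rational(2, 5), Mul(Rational(-1, 5), -4)) = Add(Rational(2, 5), Rational(4, 5)) = Rational(6, 5) ≈ 1.2000)
Function('v')(D) = Add(Pow(D, 2), Mul(3, D)) (Function('v')(D) = Add(Add(D, Add(Pow(D, 2), D)), D) = Add(Add(D, Add(D, Pow(D, 2))), D) = Add(Add(Pow(D, 2), Mul(2, D)), D) = Add(Pow(D, 2), Mul(3, D)))
Mul(Function('v')(Pow(Add(-104, 221), Rational(1, 2))), T) = Mul(Mul(Pow(Add(-104, 221), Rational(1, 2)), Add(3, Pow(Add(-104, 221), Rational(1, 2)))), Rational(6, 5)) = Mul(Mul(Pow(117, Rational(1, 2)), Add(3, Pow(117, Rational(1, 2)))), Rational(6, 5)) = Mul(Mul(Mul(3, Pow(13, Rational(1, 2))), Add(3, Mul(3, Pow(13, Rational(1, 2))))), Rational(6, 5)) = Mul(Mul(3, Pow(13, Rational(1, 2)), Add(3, Mul(3, Pow(13, Rational(1, 2))))), Rational(6, 5)) = Mul(Rational(18, 5), Pow(13, Rational(1, 2)), Add(3, Mul(3, Pow(13, Rational(1, 2)))))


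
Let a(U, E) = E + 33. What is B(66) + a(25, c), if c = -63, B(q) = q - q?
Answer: -30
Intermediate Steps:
B(q) = 0
a(U, E) = 33 + E
B(66) + a(25, c) = 0 + (33 - 63) = 0 - 30 = -30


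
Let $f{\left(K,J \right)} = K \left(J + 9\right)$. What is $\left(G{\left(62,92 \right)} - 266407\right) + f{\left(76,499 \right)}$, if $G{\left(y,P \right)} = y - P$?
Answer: $-227829$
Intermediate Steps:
$f{\left(K,J \right)} = K \left(9 + J\right)$
$\left(G{\left(62,92 \right)} - 266407\right) + f{\left(76,499 \right)} = \left(\left(62 - 92\right) - 266407\right) + 76 \left(9 + 499\right) = \left(\left(62 - 92\right) - 266407\right) + 76 \cdot 508 = \left(-30 - 266407\right) + 38608 = -266437 + 38608 = -227829$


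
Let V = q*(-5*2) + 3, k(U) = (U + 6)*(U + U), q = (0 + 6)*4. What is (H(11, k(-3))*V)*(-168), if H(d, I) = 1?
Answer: 39816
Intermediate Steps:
q = 24 (q = 6*4 = 24)
k(U) = 2*U*(6 + U) (k(U) = (6 + U)*(2*U) = 2*U*(6 + U))
V = -237 (V = 24*(-5*2) + 3 = 24*(-10) + 3 = -240 + 3 = -237)
(H(11, k(-3))*V)*(-168) = (1*(-237))*(-168) = -237*(-168) = 39816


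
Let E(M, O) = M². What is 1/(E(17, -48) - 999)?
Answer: -1/710 ≈ -0.0014085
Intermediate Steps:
1/(E(17, -48) - 999) = 1/(17² - 999) = 1/(289 - 999) = 1/(-710) = -1/710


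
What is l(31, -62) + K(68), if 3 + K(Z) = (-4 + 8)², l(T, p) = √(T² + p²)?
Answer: 13 + 31*√5 ≈ 82.318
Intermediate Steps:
K(Z) = 13 (K(Z) = -3 + (-4 + 8)² = -3 + 4² = -3 + 16 = 13)
l(31, -62) + K(68) = √(31² + (-62)²) + 13 = √(961 + 3844) + 13 = √4805 + 13 = 31*√5 + 13 = 13 + 31*√5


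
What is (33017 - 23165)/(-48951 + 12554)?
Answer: -9852/36397 ≈ -0.27068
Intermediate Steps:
(33017 - 23165)/(-48951 + 12554) = 9852/(-36397) = 9852*(-1/36397) = -9852/36397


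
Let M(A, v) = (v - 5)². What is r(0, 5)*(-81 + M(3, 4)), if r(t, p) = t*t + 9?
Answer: -720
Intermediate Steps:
M(A, v) = (-5 + v)²
r(t, p) = 9 + t² (r(t, p) = t² + 9 = 9 + t²)
r(0, 5)*(-81 + M(3, 4)) = (9 + 0²)*(-81 + (-5 + 4)²) = (9 + 0)*(-81 + (-1)²) = 9*(-81 + 1) = 9*(-80) = -720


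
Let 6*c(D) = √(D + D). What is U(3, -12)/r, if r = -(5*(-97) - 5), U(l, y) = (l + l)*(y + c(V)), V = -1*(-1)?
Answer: -36/245 + √2/490 ≈ -0.14405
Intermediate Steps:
V = 1
c(D) = √2*√D/6 (c(D) = √(D + D)/6 = √(2*D)/6 = (√2*√D)/6 = √2*√D/6)
U(l, y) = 2*l*(y + √2/6) (U(l, y) = (l + l)*(y + √2*√1/6) = (2*l)*(y + (⅙)*√2*1) = (2*l)*(y + √2/6) = 2*l*(y + √2/6))
r = 490 (r = -(-485 - 5) = -1*(-490) = 490)
U(3, -12)/r = ((⅓)*3*(√2 + 6*(-12)))/490 = ((⅓)*3*(√2 - 72))*(1/490) = ((⅓)*3*(-72 + √2))*(1/490) = (-72 + √2)*(1/490) = -36/245 + √2/490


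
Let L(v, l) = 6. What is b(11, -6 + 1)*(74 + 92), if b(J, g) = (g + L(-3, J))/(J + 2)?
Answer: 166/13 ≈ 12.769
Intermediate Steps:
b(J, g) = (6 + g)/(2 + J) (b(J, g) = (g + 6)/(J + 2) = (6 + g)/(2 + J))
b(11, -6 + 1)*(74 + 92) = ((6 + (-6 + 1))/(2 + 11))*(74 + 92) = ((6 - 5)/13)*166 = ((1/13)*1)*166 = (1/13)*166 = 166/13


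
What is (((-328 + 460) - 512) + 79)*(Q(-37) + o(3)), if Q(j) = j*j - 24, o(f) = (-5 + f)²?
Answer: -406049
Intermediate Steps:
Q(j) = -24 + j² (Q(j) = j² - 24 = -24 + j²)
(((-328 + 460) - 512) + 79)*(Q(-37) + o(3)) = (((-328 + 460) - 512) + 79)*((-24 + (-37)²) + (-5 + 3)²) = ((132 - 512) + 79)*((-24 + 1369) + (-2)²) = (-380 + 79)*(1345 + 4) = -301*1349 = -406049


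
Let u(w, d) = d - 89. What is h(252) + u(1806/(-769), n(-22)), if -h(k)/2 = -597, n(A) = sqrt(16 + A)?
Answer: 1105 + I*sqrt(6) ≈ 1105.0 + 2.4495*I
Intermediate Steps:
h(k) = 1194 (h(k) = -2*(-597) = 1194)
u(w, d) = -89 + d
h(252) + u(1806/(-769), n(-22)) = 1194 + (-89 + sqrt(16 - 22)) = 1194 + (-89 + sqrt(-6)) = 1194 + (-89 + I*sqrt(6)) = 1105 + I*sqrt(6)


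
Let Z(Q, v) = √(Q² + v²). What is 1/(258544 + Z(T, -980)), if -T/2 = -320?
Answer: 16159/4177726871 - 25*√137/16710907484 ≈ 3.8504e-6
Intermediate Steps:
T = 640 (T = -2*(-320) = 640)
1/(258544 + Z(T, -980)) = 1/(258544 + √(640² + (-980)²)) = 1/(258544 + √(409600 + 960400)) = 1/(258544 + √1370000) = 1/(258544 + 100*√137)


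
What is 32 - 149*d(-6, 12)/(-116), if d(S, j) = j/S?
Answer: 1707/58 ≈ 29.431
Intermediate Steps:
32 - 149*d(-6, 12)/(-116) = 32 - 149*12/(-6)/(-116) = 32 - 149*12*(-1/6)*(-1)/116 = 32 - (-298)*(-1)/116 = 32 - 149*1/58 = 32 - 149/58 = 1707/58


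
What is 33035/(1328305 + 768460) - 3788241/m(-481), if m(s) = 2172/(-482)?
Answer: 127618357380265/151805786 ≈ 8.4067e+5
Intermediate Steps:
m(s) = -1086/241 (m(s) = 2172*(-1/482) = -1086/241)
33035/(1328305 + 768460) - 3788241/m(-481) = 33035/(1328305 + 768460) - 3788241/(-1086/241) = 33035/2096765 - 3788241*(-241/1086) = 33035*(1/2096765) + 304322027/362 = 6607/419353 + 304322027/362 = 127618357380265/151805786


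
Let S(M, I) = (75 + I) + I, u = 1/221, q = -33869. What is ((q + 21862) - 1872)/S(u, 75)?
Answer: -13879/225 ≈ -61.684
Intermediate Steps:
u = 1/221 ≈ 0.0045249
S(M, I) = 75 + 2*I
((q + 21862) - 1872)/S(u, 75) = ((-33869 + 21862) - 1872)/(75 + 2*75) = (-12007 - 1872)/(75 + 150) = -13879/225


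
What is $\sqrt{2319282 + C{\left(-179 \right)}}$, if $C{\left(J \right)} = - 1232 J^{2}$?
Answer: $7 i \sqrt{758270} \approx 6095.5 i$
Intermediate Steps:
$\sqrt{2319282 + C{\left(-179 \right)}} = \sqrt{2319282 - 1232 \left(-179\right)^{2}} = \sqrt{2319282 - 39474512} = \sqrt{-37155230} = 7 i \sqrt{758270}$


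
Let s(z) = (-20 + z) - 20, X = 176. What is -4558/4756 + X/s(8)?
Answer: -7679/1189 ≈ -6.4584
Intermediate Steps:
s(z) = -40 + z
-4558/4756 + X/s(8) = -4558/4756 + 176/(-40 + 8) = -4558*1/4756 + 176/(-32) = -2279/2378 + 176*(-1/32) = -2279/2378 - 11/2 = -7679/1189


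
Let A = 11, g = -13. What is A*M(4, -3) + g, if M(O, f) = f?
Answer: -46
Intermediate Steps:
A*M(4, -3) + g = 11*(-3) - 13 = -33 - 13 = -46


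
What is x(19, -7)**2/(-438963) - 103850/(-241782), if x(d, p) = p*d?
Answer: 983557756/2526984573 ≈ 0.38922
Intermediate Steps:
x(d, p) = d*p
x(19, -7)**2/(-438963) - 103850/(-241782) = (19*(-7))**2/(-438963) - 103850/(-241782) = (-133)**2*(-1/438963) - 103850*(-1/241782) = 17689*(-1/438963) + 51925/120891 = -2527/62709 + 51925/120891 = 983557756/2526984573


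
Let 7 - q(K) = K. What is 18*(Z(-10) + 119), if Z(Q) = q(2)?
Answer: 2232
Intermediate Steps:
q(K) = 7 - K
Z(Q) = 5 (Z(Q) = 7 - 1*2 = 7 - 2 = 5)
18*(Z(-10) + 119) = 18*(5 + 119) = 18*124 = 2232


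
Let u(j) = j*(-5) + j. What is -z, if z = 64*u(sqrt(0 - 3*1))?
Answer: 256*I*sqrt(3) ≈ 443.4*I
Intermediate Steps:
u(j) = -4*j (u(j) = -5*j + j = -4*j)
z = -256*I*sqrt(3) (z = 64*(-4*sqrt(0 - 3*1)) = 64*(-4*sqrt(0 - 3)) = 64*(-4*I*sqrt(3)) = -256*I*sqrt(3) ≈ -443.4*I)
-z = -(-256)*I*sqrt(3) = 256*I*sqrt(3)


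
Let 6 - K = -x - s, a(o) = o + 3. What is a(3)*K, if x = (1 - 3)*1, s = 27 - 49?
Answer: -108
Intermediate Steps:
s = -22
x = -2 (x = -2*1 = -2)
a(o) = 3 + o
K = -18 (K = 6 - (-1*(-2) - 1*(-22)) = 6 - (2 + 22) = 6 - 1*24 = 6 - 24 = -18)
a(3)*K = (3 + 3)*(-18) = 6*(-18) = -108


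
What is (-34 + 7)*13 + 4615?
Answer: 4264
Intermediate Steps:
(-34 + 7)*13 + 4615 = -27*13 + 4615 = -351 + 4615 = 4264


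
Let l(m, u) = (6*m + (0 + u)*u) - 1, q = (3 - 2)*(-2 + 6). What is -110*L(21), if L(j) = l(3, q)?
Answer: -3630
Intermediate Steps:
q = 4 (q = 1*4 = 4)
l(m, u) = -1 + u² + 6*m (l(m, u) = (6*m + u*u) - 1 = (6*m + u²) - 1 = (u² + 6*m) - 1 = -1 + u² + 6*m)
L(j) = 33 (L(j) = -1 + 4² + 6*3 = -1 + 16 + 18 = 33)
-110*L(21) = -110*33 = -3630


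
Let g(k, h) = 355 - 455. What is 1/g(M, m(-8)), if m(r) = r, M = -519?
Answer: -1/100 ≈ -0.010000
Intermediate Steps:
g(k, h) = -100
1/g(M, m(-8)) = 1/(-100) = -1/100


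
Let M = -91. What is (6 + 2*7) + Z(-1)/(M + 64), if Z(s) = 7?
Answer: 533/27 ≈ 19.741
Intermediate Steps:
(6 + 2*7) + Z(-1)/(M + 64) = (6 + 2*7) + 7/(-91 + 64) = (6 + 14) + 7/(-27) = 20 - 1/27*7 = 20 - 7/27 = 533/27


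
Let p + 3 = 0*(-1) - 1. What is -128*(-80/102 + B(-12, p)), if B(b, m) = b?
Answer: 83456/51 ≈ 1636.4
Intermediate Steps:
p = -4 (p = -3 + (0*(-1) - 1) = -3 + (0 - 1) = -3 - 1 = -4)
-128*(-80/102 + B(-12, p)) = -128*(-80/102 - 12) = -128*(-80*1/102 - 12) = -128*(-40/51 - 12) = -128*(-652/51) = 83456/51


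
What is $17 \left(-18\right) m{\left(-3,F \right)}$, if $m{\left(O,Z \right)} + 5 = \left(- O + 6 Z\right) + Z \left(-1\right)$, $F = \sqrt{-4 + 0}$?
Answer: $612 - 3060 i \approx 612.0 - 3060.0 i$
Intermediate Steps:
$F = 2 i$ ($F = \sqrt{-4} = 2 i \approx 2.0 i$)
$m{\left(O,Z \right)} = -5 - O + 5 Z$ ($m{\left(O,Z \right)} = -5 - \left(O - 6 Z - Z \left(-1\right)\right) = -5 - \left(O - 5 Z\right) = -5 - O + 5 Z$)
$17 \left(-18\right) m{\left(-3,F \right)} = 17 \left(-18\right) \left(-5 - -3 + 5 \cdot 2 i\right) = - 306 \left(-5 + 3 + 10 i\right) = - 306 \left(-2 + 10 i\right) = 612 - 3060 i$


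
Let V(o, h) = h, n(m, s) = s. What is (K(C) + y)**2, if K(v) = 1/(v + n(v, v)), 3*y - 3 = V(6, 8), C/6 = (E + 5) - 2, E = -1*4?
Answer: 1849/144 ≈ 12.840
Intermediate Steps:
E = -4
C = -6 (C = 6*((-4 + 5) - 2) = 6*(1 - 2) = 6*(-1) = -6)
y = 11/3 (y = 1 + (1/3)*8 = 1 + 8/3 = 11/3 ≈ 3.6667)
K(v) = 1/(2*v) (K(v) = 1/(v + v) = 1/(2*v))
(K(C) + y)**2 = ((1/2)/(-6) + 11/3)**2 = ((1/2)*(-1/6) + 11/3)**2 = (-1/12 + 11/3)**2 = (43/12)**2 = 1849/144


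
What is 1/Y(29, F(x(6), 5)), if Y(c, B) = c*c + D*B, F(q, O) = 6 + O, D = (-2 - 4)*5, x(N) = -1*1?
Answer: 1/511 ≈ 0.0019569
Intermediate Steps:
x(N) = -1
D = -30 (D = -6*5 = -30)
Y(c, B) = c**2 - 30*B (Y(c, B) = c*c - 30*B = c**2 - 30*B)
1/Y(29, F(x(6), 5)) = 1/(29**2 - 30*(6 + 5)) = 1/(841 - 30*11) = 1/(841 - 330) = 1/511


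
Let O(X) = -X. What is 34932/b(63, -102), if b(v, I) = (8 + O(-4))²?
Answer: 2911/12 ≈ 242.58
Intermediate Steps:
b(v, I) = 144 (b(v, I) = (8 - 1*(-4))² = (8 + 4)² = 12² = 144)
34932/b(63, -102) = 34932/144 = 34932*(1/144) = 2911/12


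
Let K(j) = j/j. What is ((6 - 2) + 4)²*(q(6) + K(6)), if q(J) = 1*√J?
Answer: 64 + 64*√6 ≈ 220.77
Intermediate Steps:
K(j) = 1
q(J) = √J
((6 - 2) + 4)²*(q(6) + K(6)) = ((6 - 2) + 4)²*(√6 + 1) = (4 + 4)²*(1 + √6) = 8²*(1 + √6) = 64*(1 + √6) = 64 + 64*√6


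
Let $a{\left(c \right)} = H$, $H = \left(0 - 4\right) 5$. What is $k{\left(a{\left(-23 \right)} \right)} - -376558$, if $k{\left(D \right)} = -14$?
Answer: $376544$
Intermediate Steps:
$H = -20$ ($H = \left(-4\right) 5 = -20$)
$a{\left(c \right)} = -20$
$k{\left(a{\left(-23 \right)} \right)} - -376558 = -14 - -376558 = -14 + 376558 = 376544$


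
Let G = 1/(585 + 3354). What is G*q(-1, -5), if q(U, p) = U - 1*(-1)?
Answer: 0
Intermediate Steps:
q(U, p) = 1 + U (q(U, p) = U + 1 = 1 + U)
G = 1/3939 ≈ 0.00025387
G*q(-1, -5) = (1 - 1)/3939 = (1/3939)*0 = 0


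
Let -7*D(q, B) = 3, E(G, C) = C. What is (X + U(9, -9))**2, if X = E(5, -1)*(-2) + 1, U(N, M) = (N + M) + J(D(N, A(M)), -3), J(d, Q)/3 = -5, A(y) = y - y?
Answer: 144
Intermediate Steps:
A(y) = 0
D(q, B) = -3/7 (D(q, B) = -1/7*3 = -3/7)
J(d, Q) = -15 (J(d, Q) = 3*(-5) = -15)
U(N, M) = -15 + M + N (U(N, M) = (N + M) - 15 = (M + N) - 15 = -15 + M + N)
X = 3 (X = -1*(-2) + 1 = 2 + 1 = 3)
(X + U(9, -9))**2 = (3 + (-15 - 9 + 9))**2 = (3 - 15)**2 = (-12)**2 = 144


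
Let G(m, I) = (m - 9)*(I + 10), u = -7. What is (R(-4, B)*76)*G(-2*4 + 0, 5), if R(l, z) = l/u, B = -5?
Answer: -77520/7 ≈ -11074.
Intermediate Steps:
R(l, z) = -l/7 (R(l, z) = l/(-7) = l*(-⅐) = -l/7)
G(m, I) = (-9 + m)*(10 + I)
(R(-4, B)*76)*G(-2*4 + 0, 5) = (-⅐*(-4)*76)*(-90 - 9*5 + 10*(-2*4 + 0) + 5*(-2*4 + 0)) = ((4/7)*76)*(-90 - 45 + 10*(-8 + 0) + 5*(-8 + 0)) = 304*(-90 - 45 + 10*(-8) + 5*(-8))/7 = 304*(-90 - 45 - 80 - 40)/7 = (304/7)*(-255) = -77520/7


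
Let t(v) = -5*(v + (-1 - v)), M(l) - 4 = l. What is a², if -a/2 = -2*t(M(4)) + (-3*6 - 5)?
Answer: 4356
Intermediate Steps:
M(l) = 4 + l
t(v) = 5 (t(v) = -5*(-1) = 5)
a = 66 (a = -2*(-2*5 + (-3*6 - 5)) = -2*(-10 + (-18 - 5)) = -2*(-10 - 23) = -2*(-33) = 66)
a² = 66² = 4356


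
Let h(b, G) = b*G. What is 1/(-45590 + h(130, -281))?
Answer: -1/82120 ≈ -1.2177e-5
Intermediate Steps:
h(b, G) = G*b
1/(-45590 + h(130, -281)) = 1/(-45590 - 281*130) = 1/(-45590 - 36530) = 1/(-82120) = -1/82120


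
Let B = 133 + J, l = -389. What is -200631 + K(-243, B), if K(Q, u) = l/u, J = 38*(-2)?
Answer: -11436356/57 ≈ -2.0064e+5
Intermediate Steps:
J = -76
B = 57 (B = 133 - 76 = 57)
K(Q, u) = -389/u
-200631 + K(-243, B) = -200631 - 389/57 = -11436356/57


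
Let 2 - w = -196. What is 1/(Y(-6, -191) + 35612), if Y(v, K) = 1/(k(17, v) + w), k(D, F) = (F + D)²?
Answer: 319/11360229 ≈ 2.8080e-5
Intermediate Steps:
k(D, F) = (D + F)²
w = 198 (w = 2 - 1*(-196) = 2 + 196 = 198)
Y(v, K) = 1/(198 + (17 + v)²) (Y(v, K) = 1/((17 + v)² + 198) = 1/(198 + (17 + v)²))
1/(Y(-6, -191) + 35612) = 1/(1/(198 + (17 - 6)²) + 35612) = 1/(1/(198 + 11²) + 35612) = 1/(1/(198 + 121) + 35612) = 1/(1/319 + 35612) = 1/(11360229/319) = 319/11360229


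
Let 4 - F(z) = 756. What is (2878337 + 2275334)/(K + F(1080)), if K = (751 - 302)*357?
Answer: 5153671/159541 ≈ 32.303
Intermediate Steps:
K = 160293 (K = 449*357 = 160293)
F(z) = -752 (F(z) = 4 - 1*756 = 4 - 756 = -752)
(2878337 + 2275334)/(K + F(1080)) = (2878337 + 2275334)/(160293 - 752) = 5153671/159541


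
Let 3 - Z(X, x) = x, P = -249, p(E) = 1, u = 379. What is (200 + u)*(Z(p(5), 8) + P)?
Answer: -147066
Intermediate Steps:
Z(X, x) = 3 - x
(200 + u)*(Z(p(5), 8) + P) = (200 + 379)*((3 - 1*8) - 249) = 579*((3 - 8) - 249) = 579*(-5 - 249) = 579*(-254) = -147066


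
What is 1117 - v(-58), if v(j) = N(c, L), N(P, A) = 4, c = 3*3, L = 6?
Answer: 1113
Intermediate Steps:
c = 9
v(j) = 4
1117 - v(-58) = 1117 - 1*4 = 1117 - 4 = 1113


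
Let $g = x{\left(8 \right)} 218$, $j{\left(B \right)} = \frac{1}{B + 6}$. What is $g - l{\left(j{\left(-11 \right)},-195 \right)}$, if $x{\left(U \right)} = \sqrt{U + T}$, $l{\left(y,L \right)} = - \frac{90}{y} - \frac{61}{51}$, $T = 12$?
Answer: $- \frac{22889}{51} + 436 \sqrt{5} \approx 526.12$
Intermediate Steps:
$j{\left(B \right)} = \frac{1}{6 + B}$
$l{\left(y,L \right)} = - \frac{61}{51} - \frac{90}{y}$ ($l{\left(y,L \right)} = - \frac{90}{y} - \frac{61}{51} = - \frac{61}{51} - \frac{90}{y}$)
$x{\left(U \right)} = \sqrt{12 + U}$ ($x{\left(U \right)} = \sqrt{U + 12} = \sqrt{12 + U}$)
$g = 436 \sqrt{5}$ ($g = \sqrt{12 + 8} \cdot 218 = \sqrt{20} \cdot 218 = 2 \sqrt{5} \cdot 218 = 436 \sqrt{5} \approx 974.93$)
$g - l{\left(j{\left(-11 \right)},-195 \right)} = 436 \sqrt{5} - \left(- \frac{61}{51} - \frac{90}{\frac{1}{6 - 11}}\right) = 436 \sqrt{5} - \left(- \frac{61}{51} - \frac{90}{\frac{1}{-5}}\right) = 436 \sqrt{5} - \left(- \frac{61}{51} - \frac{90}{- \frac{1}{5}}\right) = 436 \sqrt{5} - \left(- \frac{61}{51} - -450\right) = 436 \sqrt{5} - \left(- \frac{61}{51} + 450\right) = 436 \sqrt{5} - \frac{22889}{51} = - \frac{22889}{51} + 436 \sqrt{5}$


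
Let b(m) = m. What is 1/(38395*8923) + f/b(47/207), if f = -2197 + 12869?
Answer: 756835904517887/16102133495 ≈ 47002.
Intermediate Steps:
f = 10672
1/(38395*8923) + f/b(47/207) = 1/(38395*8923) + 10672/((47/207)) = (1/38395)*(1/8923) + 10672/((47*(1/207))) = 1/342598585 + 10672/(47/207) = 1/342598585 + 10672*(207/47) = 1/342598585 + 2209104/47 = 756835904517887/16102133495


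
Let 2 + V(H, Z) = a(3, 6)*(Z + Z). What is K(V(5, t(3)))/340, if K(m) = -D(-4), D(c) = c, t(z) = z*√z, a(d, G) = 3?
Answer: 1/85 ≈ 0.011765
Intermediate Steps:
t(z) = z^(3/2)
V(H, Z) = -2 + 6*Z (V(H, Z) = -2 + 3*(Z + Z) = -2 + 3*(2*Z) = -2 + 6*Z)
K(m) = 4 (K(m) = -1*(-4) = 4)
K(V(5, t(3)))/340 = 4/340 = 4*(1/340) = 1/85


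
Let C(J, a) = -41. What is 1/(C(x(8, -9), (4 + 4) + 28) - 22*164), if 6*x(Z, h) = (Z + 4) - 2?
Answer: -1/3649 ≈ -0.00027405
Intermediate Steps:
x(Z, h) = 1/3 + Z/6 (x(Z, h) = ((Z + 4) - 2)/6 = ((4 + Z) - 2)/6 = (2 + Z)/6 = 1/3 + Z/6)
1/(C(x(8, -9), (4 + 4) + 28) - 22*164) = 1/(-41 - 22*164) = 1/(-41 - 3608) = 1/(-3649) = -1/3649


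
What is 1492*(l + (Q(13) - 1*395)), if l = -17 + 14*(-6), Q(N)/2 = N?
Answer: -701240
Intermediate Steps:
Q(N) = 2*N
l = -101 (l = -17 - 84 = -101)
1492*(l + (Q(13) - 1*395)) = 1492*(-101 + (2*13 - 1*395)) = 1492*(-101 + (26 - 395)) = 1492*(-101 - 369) = 1492*(-470) = -701240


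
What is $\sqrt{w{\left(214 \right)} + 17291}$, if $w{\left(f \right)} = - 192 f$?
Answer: $i \sqrt{23797} \approx 154.26 i$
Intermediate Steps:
$\sqrt{w{\left(214 \right)} + 17291} = \sqrt{\left(-192\right) 214 + 17291} = \sqrt{-41088 + 17291} = \sqrt{-23797} = i \sqrt{23797}$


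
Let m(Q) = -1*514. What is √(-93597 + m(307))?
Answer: I*√94111 ≈ 306.78*I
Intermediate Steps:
m(Q) = -514
√(-93597 + m(307)) = √(-93597 - 514) = √(-94111) = I*√94111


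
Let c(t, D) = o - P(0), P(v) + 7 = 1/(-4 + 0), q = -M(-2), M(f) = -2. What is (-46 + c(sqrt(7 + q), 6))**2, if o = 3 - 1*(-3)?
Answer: 17161/16 ≈ 1072.6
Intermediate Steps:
o = 6 (o = 3 + 3 = 6)
q = 2 (q = -1*(-2) = 2)
P(v) = -29/4 (P(v) = -7 + 1/(-4 + 0) = -7 + 1/(-4) = -7 - 1/4 = -29/4)
c(t, D) = 53/4 (c(t, D) = 6 - 1*(-29/4) = 6 + 29/4 = 53/4)
(-46 + c(sqrt(7 + q), 6))**2 = (-46 + 53/4)**2 = (-131/4)**2 = 17161/16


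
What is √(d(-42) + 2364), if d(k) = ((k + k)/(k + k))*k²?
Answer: 4*√258 ≈ 64.250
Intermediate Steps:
d(k) = k² (d(k) = ((2*k)/((2*k)))*k² = ((2*k)*(1/(2*k)))*k² = 1*k² = k²)
√(d(-42) + 2364) = √((-42)² + 2364) = √(1764 + 2364) = √4128 = 4*√258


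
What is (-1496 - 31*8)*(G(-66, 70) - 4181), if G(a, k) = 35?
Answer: 7230624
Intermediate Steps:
(-1496 - 31*8)*(G(-66, 70) - 4181) = (-1496 - 31*8)*(35 - 4181) = (-1496 - 248)*(-4146) = -1744*(-4146) = 7230624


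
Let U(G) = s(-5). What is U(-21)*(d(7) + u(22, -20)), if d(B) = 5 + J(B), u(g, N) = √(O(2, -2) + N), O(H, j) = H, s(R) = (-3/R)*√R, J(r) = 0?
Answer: -9*√10/5 + 3*I*√5 ≈ -5.6921 + 6.7082*I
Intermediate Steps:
s(R) = -3/√R
U(G) = 3*I*√5/5 (U(G) = -(-3)*I*√5/5 = 3*I*√5/5)
u(g, N) = √(2 + N)
d(B) = 5 (d(B) = 5 + 0 = 5)
U(-21)*(d(7) + u(22, -20)) = (3*I*√5/5)*(5 + √(2 - 20)) = (3*I*√5/5)*(5 + √(-18)) = (3*I*√5/5)*(5 + 3*I*√2) = 3*I*√5*(5 + 3*I*√2)/5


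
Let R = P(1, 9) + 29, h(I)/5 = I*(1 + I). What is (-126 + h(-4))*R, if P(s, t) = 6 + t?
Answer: -2904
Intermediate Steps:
h(I) = 5*I*(1 + I) (h(I) = 5*(I*(1 + I)) = 5*I*(1 + I))
R = 44 (R = (6 + 9) + 29 = 15 + 29 = 44)
(-126 + h(-4))*R = (-126 + 5*(-4)*(1 - 4))*44 = (-126 + 5*(-4)*(-3))*44 = (-126 + 60)*44 = -66*44 = -2904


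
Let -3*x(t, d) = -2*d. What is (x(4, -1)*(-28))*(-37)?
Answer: -2072/3 ≈ -690.67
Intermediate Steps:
x(t, d) = 2*d/3 (x(t, d) = -(-2)*d/3 = 2*d/3)
(x(4, -1)*(-28))*(-37) = (((⅔)*(-1))*(-28))*(-37) = -⅔*(-28)*(-37) = (56/3)*(-37) = -2072/3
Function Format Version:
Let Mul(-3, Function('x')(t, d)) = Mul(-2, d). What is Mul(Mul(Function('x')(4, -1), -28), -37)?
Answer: Rational(-2072, 3) ≈ -690.67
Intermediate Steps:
Function('x')(t, d) = Mul(Rational(2, 3), d) (Function('x')(t, d) = Mul(Rational(-1, 3), Mul(-2, d)) = Mul(Rational(2, 3), d))
Mul(Mul(Function('x')(4, -1), -28), -37) = Mul(Mul(Mul(Rational(2, 3), -1), -28), -37) = Mul(Mul(Rational(-2, 3), -28), -37) = Mul(Rational(56, 3), -37) = Rational(-2072, 3)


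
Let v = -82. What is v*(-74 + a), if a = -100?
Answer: 14268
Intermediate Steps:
v*(-74 + a) = -82*(-74 - 100) = -82*(-174) = 14268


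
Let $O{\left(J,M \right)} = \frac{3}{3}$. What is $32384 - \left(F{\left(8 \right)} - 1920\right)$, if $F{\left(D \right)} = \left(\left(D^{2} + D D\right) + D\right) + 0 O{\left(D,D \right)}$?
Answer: $34168$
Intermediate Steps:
$O{\left(J,M \right)} = 1$ ($O{\left(J,M \right)} = 3 \cdot \frac{1}{3} = 1$)
$F{\left(D \right)} = D + 2 D^{2}$ ($F{\left(D \right)} = \left(\left(D^{2} + D D\right) + D\right) + 0 \cdot 1 = \left(\left(D^{2} + D^{2}\right) + D\right) + 0 = \left(2 D^{2} + D\right) + 0 = \left(D + 2 D^{2}\right) + 0 = D + 2 D^{2}$)
$32384 - \left(F{\left(8 \right)} - 1920\right) = 32384 - \left(8 \left(1 + 2 \cdot 8\right) - 1920\right) = 32384 - \left(8 \left(1 + 16\right) - 1920\right) = 32384 - \left(8 \cdot 17 - 1920\right) = 32384 - \left(136 - 1920\right) = 32384 - -1784 = 32384 + 1784 = 34168$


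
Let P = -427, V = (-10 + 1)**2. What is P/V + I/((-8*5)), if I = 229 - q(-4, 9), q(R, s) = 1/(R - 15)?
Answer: -84629/7695 ≈ -10.998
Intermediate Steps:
q(R, s) = 1/(-15 + R)
V = 81 (V = (-9)**2 = 81)
I = 4352/19 (I = 229 - 1/(-15 - 4) = 229 - 1/(-19) = 229 - 1*(-1/19) = 229 + 1/19 = 4352/19 ≈ 229.05)
P/V + I/((-8*5)) = -427/81 + 4352/(19*((-8*5))) = -427*1/81 + (4352/19)/(-40) = -427/81 + (4352/19)*(-1/40) = -427/81 - 544/95 = -84629/7695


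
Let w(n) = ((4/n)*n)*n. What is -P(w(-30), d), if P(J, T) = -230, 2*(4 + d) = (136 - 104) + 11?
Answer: 230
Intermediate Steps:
d = 35/2 (d = -4 + ((136 - 104) + 11)/2 = -4 + (32 + 11)/2 = -4 + (½)*43 = -4 + 43/2 = 35/2 ≈ 17.500)
w(n) = 4*n
-P(w(-30), d) = -1*(-230) = 230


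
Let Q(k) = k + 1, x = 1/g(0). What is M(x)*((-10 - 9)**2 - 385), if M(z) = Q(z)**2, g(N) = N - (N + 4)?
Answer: -27/2 ≈ -13.500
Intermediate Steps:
g(N) = -4 (g(N) = N - (4 + N) = N + (-4 - N) = -4)
x = -1/4 (x = 1/(-4) = -1/4 ≈ -0.25000)
Q(k) = 1 + k
M(z) = (1 + z)**2
M(x)*((-10 - 9)**2 - 385) = (1 - 1/4)**2*((-10 - 9)**2 - 385) = (3/4)**2*((-19)**2 - 385) = 9*(361 - 385)/16 = (9/16)*(-24) = -27/2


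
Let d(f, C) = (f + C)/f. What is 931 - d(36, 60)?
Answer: 2785/3 ≈ 928.33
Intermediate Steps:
d(f, C) = (C + f)/f
931 - d(36, 60) = 931 - (60 + 36)/36 = 931 - 96/36 = 931 - 1*8/3 = 931 - 8/3 = 2785/3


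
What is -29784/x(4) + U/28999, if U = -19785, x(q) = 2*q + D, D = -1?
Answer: -863844711/202993 ≈ -4255.5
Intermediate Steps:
x(q) = -1 + 2*q (x(q) = 2*q - 1 = -1 + 2*q)
-29784/x(4) + U/28999 = -29784/(-1 + 2*4) - 19785/28999 = -29784/(-1 + 8) - 19785*1/28999 = -29784/7 - 19785/28999 = -863844711/202993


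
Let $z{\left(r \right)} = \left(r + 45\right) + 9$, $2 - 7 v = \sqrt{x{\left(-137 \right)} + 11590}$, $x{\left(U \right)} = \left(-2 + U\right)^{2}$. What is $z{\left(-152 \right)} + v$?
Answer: $- \frac{684}{7} - \frac{\sqrt{30911}}{7} \approx -122.83$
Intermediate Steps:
$v = \frac{2}{7} - \frac{\sqrt{30911}}{7}$ ($v = \frac{2}{7} - \frac{\sqrt{\left(-2 - 137\right)^{2} + 11590}}{7} = \frac{2}{7} - \frac{\sqrt{\left(-139\right)^{2} + 11590}}{7} = \frac{2}{7} - \frac{\sqrt{19321 + 11590}}{7} = \frac{2}{7} - \frac{\sqrt{30911}}{7} \approx -24.831$)
$z{\left(r \right)} = 54 + r$ ($z{\left(r \right)} = \left(45 + r\right) + 9 = 54 + r$)
$z{\left(-152 \right)} + v = \left(54 - 152\right) + \left(\frac{2}{7} - \frac{\sqrt{30911}}{7}\right) = -98 + \left(\frac{2}{7} - \frac{\sqrt{30911}}{7}\right) = - \frac{684}{7} - \frac{\sqrt{30911}}{7}$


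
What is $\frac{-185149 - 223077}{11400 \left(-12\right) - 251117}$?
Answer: $\frac{408226}{387917} \approx 1.0524$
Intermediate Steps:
$\frac{-185149 - 223077}{11400 \left(-12\right) - 251117} = - \frac{408226}{-136800 - 251117} = - \frac{408226}{-387917} = \left(-408226\right) \left(- \frac{1}{387917}\right) = \frac{408226}{387917}$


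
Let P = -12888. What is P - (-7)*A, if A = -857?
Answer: -18887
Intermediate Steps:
P - (-7)*A = -12888 - (-7)*(-857) = -12888 - 1*5999 = -12888 - 5999 = -18887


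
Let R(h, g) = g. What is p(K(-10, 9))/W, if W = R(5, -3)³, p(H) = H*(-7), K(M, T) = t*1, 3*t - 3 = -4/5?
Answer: 77/405 ≈ 0.19012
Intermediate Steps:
t = 11/15 (t = 1 + (-4/5)/3 = 1 + (-4*⅕)/3 = 1 + (⅓)*(-⅘) = 1 - 4/15 = 11/15 ≈ 0.73333)
K(M, T) = 11/15 (K(M, T) = (11/15)*1 = 11/15)
p(H) = -7*H
W = -27 (W = (-3)³ = -27)
p(K(-10, 9))/W = -7*11/15/(-27) = -77/15*(-1/27) = 77/405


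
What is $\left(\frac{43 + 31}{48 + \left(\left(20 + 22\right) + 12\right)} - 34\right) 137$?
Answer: $- \frac{232489}{51} \approx -4558.6$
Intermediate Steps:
$\left(\frac{43 + 31}{48 + \left(\left(20 + 22\right) + 12\right)} - 34\right) 137 = \left(\frac{74}{48 + \left(42 + 12\right)} - 34\right) 137 = \left(\frac{74}{48 + 54} - 34\right) 137 = \left(\frac{74}{102} - 34\right) 137 = \left(74 \cdot \frac{1}{102} - 34\right) 137 = \left(\frac{37}{51} - 34\right) 137 = \left(- \frac{1697}{51}\right) 137 = - \frac{232489}{51}$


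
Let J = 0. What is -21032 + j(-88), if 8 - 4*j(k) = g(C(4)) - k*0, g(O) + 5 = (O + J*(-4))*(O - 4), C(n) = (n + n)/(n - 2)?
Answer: -84115/4 ≈ -21029.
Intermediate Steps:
C(n) = 2*n/(-2 + n) (C(n) = (2*n)/(-2 + n) = 2*n/(-2 + n))
g(O) = -5 + O*(-4 + O) (g(O) = -5 + (O + 0*(-4))*(O - 4) = -5 + (O + 0)*(-4 + O) = -5 + O*(-4 + O))
j(k) = 13/4 (j(k) = 2 - ((-5 + (2*4/(-2 + 4))² - 8*4/(-2 + 4)) - k*0)/4 = 2 - ((-5 + (2*4/2)² - 8*4/2) - 1*0)/4 = 2 - ((-5 + (2*4*(½))² - 8*4/2) + 0)/4 = 2 - ((-5 + 4² - 4*4) + 0)/4 = 2 - ((-5 + 16 - 16) + 0)/4 = 2 - (-5 + 0)/4 = 2 - ¼*(-5) = 2 + 5/4 = 13/4)
-21032 + j(-88) = -21032 + 13/4 = -84115/4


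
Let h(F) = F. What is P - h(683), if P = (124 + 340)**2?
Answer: 214613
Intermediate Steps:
P = 215296 (P = 464**2 = 215296)
P - h(683) = 215296 - 1*683 = 215296 - 683 = 214613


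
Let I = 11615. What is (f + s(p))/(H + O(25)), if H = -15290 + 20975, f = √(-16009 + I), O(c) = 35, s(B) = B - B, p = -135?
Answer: I*√26/440 ≈ 0.011589*I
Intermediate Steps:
s(B) = 0
f = 13*I*√26 (f = √(-16009 + 11615) = √(-4394) = 13*I*√26 ≈ 66.287*I)
H = 5685
(f + s(p))/(H + O(25)) = (13*I*√26 + 0)/(5685 + 35) = (13*I*√26)/5720 = (13*I*√26)*(1/5720) = I*√26/440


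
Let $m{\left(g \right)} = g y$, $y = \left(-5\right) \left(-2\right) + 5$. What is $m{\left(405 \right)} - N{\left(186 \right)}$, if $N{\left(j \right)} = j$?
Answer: $5889$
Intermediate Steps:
$y = 15$ ($y = 10 + 5 = 15$)
$m{\left(g \right)} = 15 g$ ($m{\left(g \right)} = g 15 = 15 g$)
$m{\left(405 \right)} - N{\left(186 \right)} = 15 \cdot 405 - 186 = 6075 - 186 = 5889$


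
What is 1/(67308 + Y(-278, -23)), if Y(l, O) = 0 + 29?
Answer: 1/67337 ≈ 1.4851e-5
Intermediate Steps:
Y(l, O) = 29
1/(67308 + Y(-278, -23)) = 1/(67308 + 29) = 1/67337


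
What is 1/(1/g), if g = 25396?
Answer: 25396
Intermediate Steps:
1/(1/g) = 1/(1/25396) = 25396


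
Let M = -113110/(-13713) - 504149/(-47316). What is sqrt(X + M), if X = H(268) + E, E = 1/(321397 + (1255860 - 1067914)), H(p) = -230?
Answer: 181*I*sqrt(143572317172867082059)/149270237746 ≈ 14.529*I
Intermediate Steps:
M = 4088435999/216281436 (M = -113110*(-1/13713) - 504149*(-1/47316) = 113110/13713 + 504149/47316 = 4088435999/216281436 ≈ 18.903)
E = 1/509343 (E = 1/(321397 + 187946) = 1/509343 ≈ 1.9633e-6)
X = -117148889/509343 (X = -230 + 1/509343 = -117148889/509343 ≈ -230.00)
sqrt(X + M) = sqrt(-117148889/509343 + 4088435999/216281436) = sqrt(-2583857075742883/12240159495172) = 181*I*sqrt(143572317172867082059)/149270237746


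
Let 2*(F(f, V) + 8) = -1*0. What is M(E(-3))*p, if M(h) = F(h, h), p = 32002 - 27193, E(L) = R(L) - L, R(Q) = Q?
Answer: -38472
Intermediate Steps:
F(f, V) = -8 (F(f, V) = -8 + (-1*0)/2 = -8 + (1/2)*0 = -8 + 0 = -8)
E(L) = 0 (E(L) = L - L = 0)
p = 4809
M(h) = -8
M(E(-3))*p = -8*4809 = -38472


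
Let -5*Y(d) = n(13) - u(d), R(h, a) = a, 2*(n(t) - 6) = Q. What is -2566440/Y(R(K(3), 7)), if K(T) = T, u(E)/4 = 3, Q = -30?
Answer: -4277400/7 ≈ -6.1106e+5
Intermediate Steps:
u(E) = 12 (u(E) = 4*3 = 12)
n(t) = -9 (n(t) = 6 + (½)*(-30) = 6 - 15 = -9)
Y(d) = 21/5 (Y(d) = -(-9 - 1*12)/5 = -(-9 - 12)/5 = -⅕*(-21) = 21/5)
-2566440/Y(R(K(3), 7)) = -2566440/21/5 = -2566440*5/21 = -4277400/7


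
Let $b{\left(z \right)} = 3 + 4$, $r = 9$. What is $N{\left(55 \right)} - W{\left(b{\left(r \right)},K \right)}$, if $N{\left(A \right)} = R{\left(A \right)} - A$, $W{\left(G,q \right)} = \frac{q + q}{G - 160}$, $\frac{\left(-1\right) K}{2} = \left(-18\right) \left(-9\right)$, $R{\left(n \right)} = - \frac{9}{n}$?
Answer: $- \frac{55538}{935} \approx -59.399$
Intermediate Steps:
$K = -324$ ($K = - 2 \left(\left(-18\right) \left(-9\right)\right) = \left(-2\right) 162 = -324$)
$b{\left(z \right)} = 7$
$W{\left(G,q \right)} = \frac{2 q}{-160 + G}$
$N{\left(A \right)} = - A - \frac{9}{A}$ ($N{\left(A \right)} = - \frac{9}{A} - A = - A - \frac{9}{A}$)
$N{\left(55 \right)} - W{\left(b{\left(r \right)},K \right)} = \left(\left(-1\right) 55 - \frac{9}{55}\right) - 2 \left(-324\right) \frac{1}{-160 + 7} = \left(-55 - \frac{9}{55}\right) - 2 \left(-324\right) \frac{1}{-153} = \left(-55 - \frac{9}{55}\right) - 2 \left(-324\right) \left(- \frac{1}{153}\right) = - \frac{3034}{55} - \frac{72}{17} = - \frac{55538}{935}$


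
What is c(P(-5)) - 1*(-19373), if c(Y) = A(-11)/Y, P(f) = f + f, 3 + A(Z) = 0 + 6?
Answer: 193727/10 ≈ 19373.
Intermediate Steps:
A(Z) = 3 (A(Z) = -3 + (0 + 6) = -3 + 6 = 3)
P(f) = 2*f
c(Y) = 3/Y
c(P(-5)) - 1*(-19373) = 3/((2*(-5))) - 1*(-19373) = 3/(-10) + 19373 = 3*(-1/10) + 19373 = -3/10 + 19373 = 193727/10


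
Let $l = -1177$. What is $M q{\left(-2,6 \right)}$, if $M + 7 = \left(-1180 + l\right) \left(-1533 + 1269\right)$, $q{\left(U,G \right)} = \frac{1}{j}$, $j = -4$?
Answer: $- \frac{622241}{4} \approx -1.5556 \cdot 10^{5}$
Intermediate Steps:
$q{\left(U,G \right)} = - \frac{1}{4}$ ($q{\left(U,G \right)} = \frac{1}{-4} = - \frac{1}{4}$)
$M = 622241$ ($M = -7 + \left(-1180 - 1177\right) \left(-1533 + 1269\right) = -7 - -622248 = -7 + 622248 = 622241$)
$M q{\left(-2,6 \right)} = 622241 \left(- \frac{1}{4}\right) = - \frac{622241}{4}$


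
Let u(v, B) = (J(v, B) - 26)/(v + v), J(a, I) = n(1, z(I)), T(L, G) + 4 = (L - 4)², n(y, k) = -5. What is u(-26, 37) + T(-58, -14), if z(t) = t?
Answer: 199711/52 ≈ 3840.6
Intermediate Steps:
T(L, G) = -4 + (-4 + L)² (T(L, G) = -4 + (L - 4)² = -4 + (-4 + L)²)
J(a, I) = -5
u(v, B) = -31/(2*v) (u(v, B) = (-5 - 26)/(v + v) = -31*1/(2*v) = -31/(2*v))
u(-26, 37) + T(-58, -14) = -31/2/(-26) + (-4 + (-4 - 58)²) = -31/2*(-1/26) + (-4 + (-62)²) = 31/52 + (-4 + 3844) = 31/52 + 3840 = 199711/52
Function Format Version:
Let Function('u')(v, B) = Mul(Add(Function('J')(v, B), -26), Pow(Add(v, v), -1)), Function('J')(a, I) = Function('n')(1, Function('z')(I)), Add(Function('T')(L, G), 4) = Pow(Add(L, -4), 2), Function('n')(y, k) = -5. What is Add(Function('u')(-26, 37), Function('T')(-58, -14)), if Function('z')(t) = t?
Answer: Rational(199711, 52) ≈ 3840.6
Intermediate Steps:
Function('T')(L, G) = Add(-4, Pow(Add(-4, L), 2)) (Function('T')(L, G) = Add(-4, Pow(Add(L, -4), 2)) = Add(-4, Pow(Add(-4, L), 2)))
Function('J')(a, I) = -5
Function('u')(v, B) = Mul(Rational(-31, 2), Pow(v, -1)) (Function('u')(v, B) = Mul(Add(-5, -26), Pow(Add(v, v), -1)) = Mul(-31, Pow(Mul(2, v), -1)) = Mul(-31, Mul(Rational(1, 2), Pow(v, -1))) = Mul(Rational(-31, 2), Pow(v, -1)))
Add(Function('u')(-26, 37), Function('T')(-58, -14)) = Add(Mul(Rational(-31, 2), Pow(-26, -1)), Add(-4, Pow(Add(-4, -58), 2))) = Add(Mul(Rational(-31, 2), Rational(-1, 26)), Add(-4, Pow(-62, 2))) = Add(Rational(31, 52), Add(-4, 3844)) = Add(Rational(31, 52), 3840) = Rational(199711, 52)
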